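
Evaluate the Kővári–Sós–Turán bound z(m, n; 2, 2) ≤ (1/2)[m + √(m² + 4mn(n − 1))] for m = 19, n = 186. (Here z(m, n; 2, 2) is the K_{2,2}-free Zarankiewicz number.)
z(19, 186; 2, 2) ≤ (1/2)[19 + √(19² + 4·19·186·185)] = (1/2)[19 + √2615521] = 818.1286

Kővári–Sós–Turán: let r_1, ..., r_19 be the row sums and z = Σ r_i the total number of 1s. Each pair of columns can share at most one row with both entries 1 (else a 2×2 all-ones block appears), so Σ_i C(r_i, 2) ≤ C(186, 2) = 17205. By convexity Σ_i C(r_i, 2) ≥ 19·C(z/19, 2) = z(z − 19)/(2·19), giving z² − 19z − 19·186·185 ≤ 0 and hence z ≤ (1/2)[19 + √(361 + 4·653790)] = (1/2)[19 + √2615521] ≈ (1/2)(19 + 1617.2572) = 818.1286.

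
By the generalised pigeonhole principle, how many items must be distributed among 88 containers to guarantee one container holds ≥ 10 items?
n = (10 − 1)·88 + 1 = 793

By the generalised pigeonhole principle, to guarantee some box contains ≥ r objects we need more than (r − 1) · k objects total. Threshold: n = (r − 1) · k + 1. With r = 10 and k = 88: n = 9 · 88 + 1 = 792 + 1 = 793. For n = 792 = 9 · 88, we can put exactly 9 objects in every box, avoiding 10 in any single one — so 793 is tight.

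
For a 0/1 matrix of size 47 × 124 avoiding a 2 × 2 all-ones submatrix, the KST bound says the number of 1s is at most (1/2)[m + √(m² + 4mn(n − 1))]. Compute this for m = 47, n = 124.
z(47, 124; 2, 2) ≤ (1/2)[47 + √(47² + 4·47·124·123)] = (1/2)[47 + √2869585] = 870.4925

Kővári–Sós–Turán: let r_1, ..., r_47 be the row sums and z = Σ r_i the total number of 1s. Each pair of columns can share at most one row with both entries 1 (else a 2×2 all-ones block appears), so Σ_i C(r_i, 2) ≤ C(124, 2) = 7626. By convexity Σ_i C(r_i, 2) ≥ 47·C(z/47, 2) = z(z − 47)/(2·47), giving z² − 47z − 47·124·123 ≤ 0 and hence z ≤ (1/2)[47 + √(2209 + 4·716844)] = (1/2)[47 + √2869585] ≈ (1/2)(47 + 1693.9849) = 870.4925.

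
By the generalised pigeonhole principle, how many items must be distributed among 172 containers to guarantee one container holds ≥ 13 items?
n = (13 − 1)·172 + 1 = 2065

By the generalised pigeonhole principle, to guarantee some box contains ≥ r objects we need more than (r − 1) · k objects total. Threshold: n = (r − 1) · k + 1. With r = 13 and k = 172: n = 12 · 172 + 1 = 2064 + 1 = 2065. For n = 2064 = 12 · 172, we can put exactly 12 objects in every box, avoiding 13 in any single one — so 2065 is tight.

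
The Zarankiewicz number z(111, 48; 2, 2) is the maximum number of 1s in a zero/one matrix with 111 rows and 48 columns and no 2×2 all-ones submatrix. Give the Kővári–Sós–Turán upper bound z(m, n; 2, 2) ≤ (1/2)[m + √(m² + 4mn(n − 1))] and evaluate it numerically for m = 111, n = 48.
z(111, 48; 2, 2) ≤ (1/2)[111 + √(111² + 4·111·48·47)] = (1/2)[111 + √1013985] = 558.9841

Kővári–Sós–Turán: let r_1, ..., r_111 be the row sums and z = Σ r_i the total number of 1s. Each pair of columns can share at most one row with both entries 1 (else a 2×2 all-ones block appears), so Σ_i C(r_i, 2) ≤ C(48, 2) = 1128. By convexity Σ_i C(r_i, 2) ≥ 111·C(z/111, 2) = z(z − 111)/(2·111), giving z² − 111z − 111·48·47 ≤ 0 and hence z ≤ (1/2)[111 + √(12321 + 4·250416)] = (1/2)[111 + √1013985] ≈ (1/2)(111 + 1006.9682) = 558.9841.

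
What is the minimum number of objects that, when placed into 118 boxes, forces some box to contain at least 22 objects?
n = (22 − 1)·118 + 1 = 2479

By the generalised pigeonhole principle, to guarantee some box contains ≥ r objects we need more than (r − 1) · k objects total. Threshold: n = (r − 1) · k + 1. With r = 22 and k = 118: n = 21 · 118 + 1 = 2478 + 1 = 2479. For n = 2478 = 21 · 118, we can put exactly 21 objects in every box, avoiding 22 in any single one — so 2479 is tight.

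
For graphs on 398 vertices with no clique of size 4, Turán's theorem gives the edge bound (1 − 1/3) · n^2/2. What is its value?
Turán density bound = (2/3) · 398^2/2 = 158404/3 ≈ 52801.3333

Turán's theorem: ex(n, K_{r+1}) is achieved by the complete r-partite Turán graph T(n, r) with parts as balanced as possible, and is at most (1 − 1/r) · n^2/2. For r = 3, n = 398: the density bound is (2/3) · 158404/2 = 158404/3 ≈ 52801.3333. The integer-valued extremum is e(T(398, 3)) = 52801, which is strictly less than the density bound 158404/3 since 3 ∤ 398 (the parts of T(398, 3) cannot all be equal).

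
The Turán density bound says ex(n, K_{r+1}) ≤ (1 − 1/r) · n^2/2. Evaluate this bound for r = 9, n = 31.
Turán density bound = (8/9) · 31^2/2 = 3844/9 ≈ 427.1111

Turán's theorem: ex(n, K_{r+1}) is achieved by the complete r-partite Turán graph T(n, r) with parts as balanced as possible, and is at most (1 − 1/r) · n^2/2. For r = 9, n = 31: the density bound is (8/9) · 961/2 = 3844/9 ≈ 427.1111. The integer-valued extremum is e(T(31, 9)) = 426, which is strictly less than the density bound 3844/9 since 9 ∤ 31 (the parts of T(31, 9) cannot all be equal).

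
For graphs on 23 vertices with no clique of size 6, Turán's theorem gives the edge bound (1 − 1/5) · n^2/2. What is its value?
Turán density bound = (4/5) · 23^2/2 = 1058/5 ≈ 211.6

Turán's theorem: ex(n, K_{r+1}) is achieved by the complete r-partite Turán graph T(n, r) with parts as balanced as possible, and is at most (1 − 1/r) · n^2/2. For r = 5, n = 23: the density bound is (4/5) · 529/2 = 1058/5 ≈ 211.6. The integer-valued extremum is e(T(23, 5)) = 211, which is strictly less than the density bound 1058/5 since 5 ∤ 23 (the parts of T(23, 5) cannot all be equal).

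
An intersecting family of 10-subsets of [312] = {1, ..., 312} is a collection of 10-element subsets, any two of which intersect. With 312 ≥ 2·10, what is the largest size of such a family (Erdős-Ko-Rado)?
max |F| = C(311, 9) = 66733530156060130

The Erdős-Ko-Rado theorem states: for n ≥ 2k, an intersecting family of k-subsets of an n-element set has size at most C(n − 1, k − 1), with equality for 'star' families {A ⊆ [n] : |A| = k, i ∈ A} (fix an element i). For n = 312, k = 10: C(311, 9) = 66733530156060130.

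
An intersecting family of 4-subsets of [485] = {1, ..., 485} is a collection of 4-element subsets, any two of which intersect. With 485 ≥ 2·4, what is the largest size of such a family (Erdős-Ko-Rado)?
max |F| = C(484, 3) = 18779684

Erdős-Ko-Rado (1961): when n ≥ 2k, max |F| = C(n−1, k−1). The bound is attained by the star {A : i ∈ A} for any fixed i ∈ [n]. Here C(485−1, 4−1) = C(484, 3) = 18779684.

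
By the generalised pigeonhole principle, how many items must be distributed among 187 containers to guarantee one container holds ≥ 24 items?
n = (24 − 1)·187 + 1 = 4302

By the generalised pigeonhole principle, to guarantee some box contains ≥ r objects we need more than (r − 1) · k objects total. Threshold: n = (r − 1) · k + 1. With r = 24 and k = 187: n = 23 · 187 + 1 = 4301 + 1 = 4302. For n = 4301 = 23 · 187, we can put exactly 23 objects in every box, avoiding 24 in any single one — so 4302 is tight.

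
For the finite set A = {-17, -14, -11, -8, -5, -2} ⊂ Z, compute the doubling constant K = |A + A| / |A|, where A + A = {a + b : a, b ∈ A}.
K = |A + A| / |A| = 11/6

Enumerate A + A = {a + b : a, b ∈ A}. With |A| = 6, there are |A|^2 = 36 ordered sum pairs; collecting distinct values, A + A = {-34, -31, -28, -25, -22, -19, -16, -13, -10, -7, -4}, so |A + A| = 11. Thus K = 11/6. Here |A + A| = 2|A| − 1 = 11, the minimum possible — so K = 11/6 is minimal, which holds iff A is an arithmetic progression.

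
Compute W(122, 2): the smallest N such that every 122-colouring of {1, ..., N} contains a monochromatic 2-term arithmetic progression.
W(122, 2) = 122 + 1 = 123

A 2-term AP is any pair of integers, so a monochromatic 2-AP exists iff some colour is used at least twice. With 122 colours, the colouring i ↦ i on {1, ..., 122} uses each colour once, avoiding any monochromatic pair, so W(122, 2) > 122. For {1, ..., 123}, pigeonhole forces two integers of the same colour, which form a monochromatic 2-AP. Hence W(122, 2) = 123.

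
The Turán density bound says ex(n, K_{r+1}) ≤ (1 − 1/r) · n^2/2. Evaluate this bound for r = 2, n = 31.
Turán density bound = (1/2) · 31^2/2 = 961/4 ≈ 240.25

Turán's theorem: ex(n, K_{r+1}) is achieved by the complete r-partite Turán graph T(n, r) with parts as balanced as possible, and is at most (1 − 1/r) · n^2/2. For r = 2, n = 31: the density bound is (1/2) · 961/2 = 961/4 ≈ 240.25. The integer-valued extremum is e(T(31, 2)) = 240, which is strictly less than the density bound 961/4 since 2 ∤ 31 (the parts of T(31, 2) cannot all be equal).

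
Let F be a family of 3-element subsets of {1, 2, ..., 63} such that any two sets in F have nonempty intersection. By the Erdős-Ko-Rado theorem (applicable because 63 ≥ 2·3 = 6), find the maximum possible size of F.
max |F| = C(62, 2) = 1891

The Erdős-Ko-Rado theorem states: for n ≥ 2k, an intersecting family of k-subsets of an n-element set has size at most C(n − 1, k − 1), with equality for 'star' families {A ⊆ [n] : |A| = k, i ∈ A} (fix an element i). For n = 63, k = 3: C(62, 2) = 1891.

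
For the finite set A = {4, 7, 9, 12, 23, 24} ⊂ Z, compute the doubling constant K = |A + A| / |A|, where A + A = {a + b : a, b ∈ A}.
K = |A + A| / |A| = 20/6 = 10/3

Enumerate A + A = {a + b : a, b ∈ A}. With |A| = 6, there are |A|^2 = 36 ordered sum pairs; collecting distinct values, A + A = {8, 11, 13, 14, 16, 18, 19, 21, 24, 27, 28, 30, 31, 32, 33, 35, 36, 46, 47, 48}, so |A + A| = 20. Thus K = 20/6 = 10/3. For comparison, the minimum possible |A + A| over all 6-element sets is 2·6 − 1 = 11 (so min K = 11/6), attained only by arithmetic progressions.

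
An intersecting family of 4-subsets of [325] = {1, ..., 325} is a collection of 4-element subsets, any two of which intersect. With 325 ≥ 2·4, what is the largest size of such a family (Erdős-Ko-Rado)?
max |F| = C(324, 3) = 5616324

Erdős-Ko-Rado (1961): when n ≥ 2k, max |F| = C(n−1, k−1). The bound is attained by the star {A : i ∈ A} for any fixed i ∈ [n]. Here C(325−1, 4−1) = C(324, 3) = 5616324.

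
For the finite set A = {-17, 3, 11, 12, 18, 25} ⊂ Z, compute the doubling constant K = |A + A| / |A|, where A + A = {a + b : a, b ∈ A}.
K = |A + A| / |A| = 20/6 = 10/3

Enumerate A + A = {a + b : a, b ∈ A}. With |A| = 6, there are |A|^2 = 36 ordered sum pairs; collecting distinct values, A + A = {-34, -14, -6, -5, 1, 6, 8, 14, 15, 21, 22, 23, 24, 28, 29, 30, 36, 37, 43, 50}, so |A + A| = 20. Thus K = 20/6 = 10/3. For comparison, the minimum possible |A + A| over all 6-element sets is 2·6 − 1 = 11 (so min K = 11/6), attained only by arithmetic progressions.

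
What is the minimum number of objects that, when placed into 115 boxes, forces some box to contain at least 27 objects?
n = (27 − 1)·115 + 1 = 2991

By the generalised pigeonhole principle, to guarantee some box contains ≥ r objects we need more than (r − 1) · k objects total. Threshold: n = (r − 1) · k + 1. With r = 27 and k = 115: n = 26 · 115 + 1 = 2990 + 1 = 2991. For n = 2990 = 26 · 115, we can put exactly 26 objects in every box, avoiding 27 in any single one — so 2991 is tight.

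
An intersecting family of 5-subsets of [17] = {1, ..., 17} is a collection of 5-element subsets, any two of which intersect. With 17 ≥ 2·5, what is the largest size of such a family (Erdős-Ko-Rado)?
max |F| = C(16, 4) = 1820

Erdős-Ko-Rado (1961): when n ≥ 2k, max |F| = C(n−1, k−1). The bound is attained by the star {A : i ∈ A} for any fixed i ∈ [n]. Here C(17−1, 5−1) = C(16, 4) = 1820.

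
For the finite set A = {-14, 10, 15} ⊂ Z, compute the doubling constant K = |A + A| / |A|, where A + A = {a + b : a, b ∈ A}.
K = |A + A| / |A| = 6/3 = 2

Enumerate A + A = {a + b : a, b ∈ A}. With |A| = 3, there are |A|^2 = 9 ordered sum pairs; collecting distinct values, A + A = {-28, -4, 1, 20, 25, 30}, so |A + A| = 6. Thus K = 6/3 = 2. For comparison, the minimum possible |A + A| over all 3-element sets is 2·3 − 1 = 5 (so min K = 5/3), attained only by arithmetic progressions.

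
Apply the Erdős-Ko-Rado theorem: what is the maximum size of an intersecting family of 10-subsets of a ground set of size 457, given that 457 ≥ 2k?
max |F| = C(456, 9) = 2169797011896113600

Erdős-Ko-Rado (1961): when n ≥ 2k, max |F| = C(n−1, k−1). The bound is attained by the star {A : i ∈ A} for any fixed i ∈ [n]. Here C(457−1, 10−1) = C(456, 9) = 2169797011896113600.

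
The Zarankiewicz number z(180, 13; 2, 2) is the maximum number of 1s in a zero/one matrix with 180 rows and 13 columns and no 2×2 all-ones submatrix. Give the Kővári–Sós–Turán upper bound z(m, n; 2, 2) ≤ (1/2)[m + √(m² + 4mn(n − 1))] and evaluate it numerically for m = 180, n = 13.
z(180, 13; 2, 2) ≤ (1/2)[180 + √(180² + 4·180·13·12)] = (1/2)[180 + √144720] = 280.2104

Kővári–Sós–Turán: let r_1, ..., r_180 be the row sums and z = Σ r_i the total number of 1s. Each pair of columns can share at most one row with both entries 1 (else a 2×2 all-ones block appears), so Σ_i C(r_i, 2) ≤ C(13, 2) = 78. By convexity Σ_i C(r_i, 2) ≥ 180·C(z/180, 2) = z(z − 180)/(2·180), giving z² − 180z − 180·13·12 ≤ 0 and hence z ≤ (1/2)[180 + √(32400 + 4·28080)] = (1/2)[180 + √144720] ≈ (1/2)(180 + 380.4208) = 280.2104.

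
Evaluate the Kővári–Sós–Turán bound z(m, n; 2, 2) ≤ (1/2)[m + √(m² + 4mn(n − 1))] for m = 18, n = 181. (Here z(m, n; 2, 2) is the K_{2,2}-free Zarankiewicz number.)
z(18, 181; 2, 2) ≤ (1/2)[18 + √(18² + 4·18·181·180)] = (1/2)[18 + √2346084] = 774.8466

Kővári–Sós–Turán: let r_1, ..., r_18 be the row sums and z = Σ r_i the total number of 1s. Each pair of columns can share at most one row with both entries 1 (else a 2×2 all-ones block appears), so Σ_i C(r_i, 2) ≤ C(181, 2) = 16290. By convexity Σ_i C(r_i, 2) ≥ 18·C(z/18, 2) = z(z − 18)/(2·18), giving z² − 18z − 18·181·180 ≤ 0 and hence z ≤ (1/2)[18 + √(324 + 4·586440)] = (1/2)[18 + √2346084] ≈ (1/2)(18 + 1531.6932) = 774.8466.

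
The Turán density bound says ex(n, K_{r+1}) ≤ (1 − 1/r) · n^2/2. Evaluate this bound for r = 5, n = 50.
Turán density bound = (4/5) · 50^2/2 = 1000

Turán's theorem: ex(n, K_{r+1}) is achieved by the complete r-partite Turán graph T(n, r) with parts as balanced as possible, and is at most (1 − 1/r) · n^2/2. For r = 5, n = 50: the density bound is (4/5) · 2500/2 = 1000. Since 5 ∣ 50, the Turán graph T(50, 5) has parts of equal size 10, and its edge count e(T(50, 5)) = 1000 attains the density bound exactly.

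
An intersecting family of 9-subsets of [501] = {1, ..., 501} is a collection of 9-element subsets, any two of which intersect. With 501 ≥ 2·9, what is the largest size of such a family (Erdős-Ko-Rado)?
max |F| = C(500, 8) = 91579127515482750

Erdős-Ko-Rado (1961): when n ≥ 2k, max |F| = C(n−1, k−1). The bound is attained by the star {A : i ∈ A} for any fixed i ∈ [n]. Here C(501−1, 9−1) = C(500, 8) = 91579127515482750.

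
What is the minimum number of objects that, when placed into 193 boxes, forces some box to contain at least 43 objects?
n = (43 − 1)·193 + 1 = 8107

By the generalised pigeonhole principle, to guarantee some box contains ≥ r objects we need more than (r − 1) · k objects total. Threshold: n = (r − 1) · k + 1. With r = 43 and k = 193: n = 42 · 193 + 1 = 8106 + 1 = 8107. For n = 8106 = 42 · 193, we can put exactly 42 objects in every box, avoiding 43 in any single one — so 8107 is tight.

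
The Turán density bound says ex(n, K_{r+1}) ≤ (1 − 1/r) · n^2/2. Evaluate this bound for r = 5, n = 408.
Turán density bound = (4/5) · 408^2/2 = 332928/5 ≈ 66585.6

Turán's theorem: ex(n, K_{r+1}) is achieved by the complete r-partite Turán graph T(n, r) with parts as balanced as possible, and is at most (1 − 1/r) · n^2/2. For r = 5, n = 408: the density bound is (4/5) · 166464/2 = 332928/5 ≈ 66585.6. The integer-valued extremum is e(T(408, 5)) = 66585, which is strictly less than the density bound 332928/5 since 5 ∤ 408 (the parts of T(408, 5) cannot all be equal).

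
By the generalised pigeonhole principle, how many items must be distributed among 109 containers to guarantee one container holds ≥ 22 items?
n = (22 − 1)·109 + 1 = 2290

By the generalised pigeonhole principle, to guarantee some box contains ≥ r objects we need more than (r − 1) · k objects total. Threshold: n = (r − 1) · k + 1. With r = 22 and k = 109: n = 21 · 109 + 1 = 2289 + 1 = 2290. For n = 2289 = 21 · 109, we can put exactly 21 objects in every box, avoiding 22 in any single one — so 2290 is tight.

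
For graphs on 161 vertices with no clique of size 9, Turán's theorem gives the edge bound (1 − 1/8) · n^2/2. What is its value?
Turán density bound = (7/8) · 161^2/2 = 181447/16 ≈ 11340.4375

Turán's theorem: ex(n, K_{r+1}) is achieved by the complete r-partite Turán graph T(n, r) with parts as balanced as possible, and is at most (1 − 1/r) · n^2/2. For r = 8, n = 161: the density bound is (7/8) · 25921/2 = 181447/16 ≈ 11340.4375. The integer-valued extremum is e(T(161, 8)) = 11340, which is strictly less than the density bound 181447/16 since 8 ∤ 161 (the parts of T(161, 8) cannot all be equal).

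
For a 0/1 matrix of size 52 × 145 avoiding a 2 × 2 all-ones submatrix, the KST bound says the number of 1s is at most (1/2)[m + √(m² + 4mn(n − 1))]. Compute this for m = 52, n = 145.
z(52, 145; 2, 2) ≤ (1/2)[52 + √(52² + 4·52·145·144)] = (1/2)[52 + √4345744] = 1068.3224

Kővári–Sós–Turán: let r_1, ..., r_52 be the row sums and z = Σ r_i the total number of 1s. Each pair of columns can share at most one row with both entries 1 (else a 2×2 all-ones block appears), so Σ_i C(r_i, 2) ≤ C(145, 2) = 10440. By convexity Σ_i C(r_i, 2) ≥ 52·C(z/52, 2) = z(z − 52)/(2·52), giving z² − 52z − 52·145·144 ≤ 0 and hence z ≤ (1/2)[52 + √(2704 + 4·1085760)] = (1/2)[52 + √4345744] ≈ (1/2)(52 + 2084.6448) = 1068.3224.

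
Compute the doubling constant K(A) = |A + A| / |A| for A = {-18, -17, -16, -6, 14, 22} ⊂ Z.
K = |A + A| / |A| = 20/6 = 10/3

Enumerate A + A = {a + b : a, b ∈ A}. With |A| = 6, there are |A|^2 = 36 ordered sum pairs; collecting distinct values, A + A = {-36, -35, -34, -33, -32, -24, -23, -22, -12, -4, -3, -2, 4, 5, 6, 8, 16, 28, 36, 44}, so |A + A| = 20. Thus K = 20/6 = 10/3. For comparison, the minimum possible |A + A| over all 6-element sets is 2·6 − 1 = 11 (so min K = 11/6), attained only by arithmetic progressions.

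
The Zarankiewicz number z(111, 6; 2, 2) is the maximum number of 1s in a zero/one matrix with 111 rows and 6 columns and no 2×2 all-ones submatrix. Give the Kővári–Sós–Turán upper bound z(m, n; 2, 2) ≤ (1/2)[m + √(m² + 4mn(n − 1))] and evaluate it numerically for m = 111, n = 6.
z(111, 6; 2, 2) ≤ (1/2)[111 + √(111² + 4·111·6·5)] = (1/2)[111 + √25641] = 135.564

Kővári–Sós–Turán: let r_1, ..., r_111 be the row sums and z = Σ r_i the total number of 1s. Each pair of columns can share at most one row with both entries 1 (else a 2×2 all-ones block appears), so Σ_i C(r_i, 2) ≤ C(6, 2) = 15. By convexity Σ_i C(r_i, 2) ≥ 111·C(z/111, 2) = z(z − 111)/(2·111), giving z² − 111z − 111·6·5 ≤ 0 and hence z ≤ (1/2)[111 + √(12321 + 4·3330)] = (1/2)[111 + √25641] ≈ (1/2)(111 + 160.1281) = 135.564.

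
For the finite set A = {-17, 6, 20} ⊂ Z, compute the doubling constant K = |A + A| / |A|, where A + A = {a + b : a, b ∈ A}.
K = |A + A| / |A| = 6/3 = 2

Enumerate A + A = {a + b : a, b ∈ A}. With |A| = 3, there are |A|^2 = 9 ordered sum pairs; collecting distinct values, A + A = {-34, -11, 3, 12, 26, 40}, so |A + A| = 6. Thus K = 6/3 = 2. For comparison, the minimum possible |A + A| over all 3-element sets is 2·3 − 1 = 5 (so min K = 5/3), attained only by arithmetic progressions.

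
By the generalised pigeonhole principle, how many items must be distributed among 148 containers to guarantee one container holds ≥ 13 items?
n = (13 − 1)·148 + 1 = 1777

By the generalised pigeonhole principle, to guarantee some box contains ≥ r objects we need more than (r − 1) · k objects total. Threshold: n = (r − 1) · k + 1. With r = 13 and k = 148: n = 12 · 148 + 1 = 1776 + 1 = 1777. For n = 1776 = 12 · 148, we can put exactly 12 objects in every box, avoiding 13 in any single one — so 1777 is tight.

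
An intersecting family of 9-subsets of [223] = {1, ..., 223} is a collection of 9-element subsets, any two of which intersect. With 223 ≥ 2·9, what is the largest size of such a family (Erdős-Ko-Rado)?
max |F| = C(222, 8) = 128795283347445

Erdős-Ko-Rado (1961): when n ≥ 2k, max |F| = C(n−1, k−1). The bound is attained by the star {A : i ∈ A} for any fixed i ∈ [n]. Here C(223−1, 9−1) = C(222, 8) = 128795283347445.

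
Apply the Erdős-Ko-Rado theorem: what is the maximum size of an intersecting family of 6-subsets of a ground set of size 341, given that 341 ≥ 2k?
max |F| = C(340, 5) = 36760655568

Erdős-Ko-Rado (1961): when n ≥ 2k, max |F| = C(n−1, k−1). The bound is attained by the star {A : i ∈ A} for any fixed i ∈ [n]. Here C(341−1, 6−1) = C(340, 5) = 36760655568.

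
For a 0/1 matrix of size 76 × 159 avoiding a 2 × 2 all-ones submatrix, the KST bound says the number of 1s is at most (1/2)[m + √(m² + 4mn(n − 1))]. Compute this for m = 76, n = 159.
z(76, 159; 2, 2) ≤ (1/2)[76 + √(76² + 4·76·159·158)] = (1/2)[76 + √7642864] = 1420.2865

Kővári–Sós–Turán: let r_1, ..., r_76 be the row sums and z = Σ r_i the total number of 1s. Each pair of columns can share at most one row with both entries 1 (else a 2×2 all-ones block appears), so Σ_i C(r_i, 2) ≤ C(159, 2) = 12561. By convexity Σ_i C(r_i, 2) ≥ 76·C(z/76, 2) = z(z − 76)/(2·76), giving z² − 76z − 76·159·158 ≤ 0 and hence z ≤ (1/2)[76 + √(5776 + 4·1909272)] = (1/2)[76 + √7642864] ≈ (1/2)(76 + 2764.573) = 1420.2865.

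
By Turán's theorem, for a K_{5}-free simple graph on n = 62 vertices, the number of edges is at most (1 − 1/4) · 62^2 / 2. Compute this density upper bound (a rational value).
Turán density bound = (3/4) · 62^2/2 = 2883/2 ≈ 1441.5

Turán's theorem: ex(n, K_{r+1}) is achieved by the complete r-partite Turán graph T(n, r) with parts as balanced as possible, and is at most (1 − 1/r) · n^2/2. For r = 4, n = 62: the density bound is (3/4) · 3844/2 = 2883/2 ≈ 1441.5. The integer-valued extremum is e(T(62, 4)) = 1441, which is strictly less than the density bound 2883/2 since 4 ∤ 62 (the parts of T(62, 4) cannot all be equal).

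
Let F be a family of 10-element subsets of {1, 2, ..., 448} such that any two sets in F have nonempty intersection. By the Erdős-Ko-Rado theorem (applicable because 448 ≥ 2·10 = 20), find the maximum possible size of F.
max |F| = C(447, 9) = 1810523273387323495

The Erdős-Ko-Rado theorem states: for n ≥ 2k, an intersecting family of k-subsets of an n-element set has size at most C(n − 1, k − 1), with equality for 'star' families {A ⊆ [n] : |A| = k, i ∈ A} (fix an element i). For n = 448, k = 10: C(447, 9) = 1810523273387323495.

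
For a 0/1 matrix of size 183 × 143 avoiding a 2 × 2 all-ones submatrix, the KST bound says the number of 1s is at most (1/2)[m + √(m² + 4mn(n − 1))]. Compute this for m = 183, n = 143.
z(183, 143; 2, 2) ≤ (1/2)[183 + √(183² + 4·183·143·142)] = (1/2)[183 + √14897481] = 2021.3628

Kővári–Sós–Turán: let r_1, ..., r_183 be the row sums and z = Σ r_i the total number of 1s. Each pair of columns can share at most one row with both entries 1 (else a 2×2 all-ones block appears), so Σ_i C(r_i, 2) ≤ C(143, 2) = 10153. By convexity Σ_i C(r_i, 2) ≥ 183·C(z/183, 2) = z(z − 183)/(2·183), giving z² − 183z − 183·143·142 ≤ 0 and hence z ≤ (1/2)[183 + √(33489 + 4·3715998)] = (1/2)[183 + √14897481] ≈ (1/2)(183 + 3859.7255) = 2021.3628.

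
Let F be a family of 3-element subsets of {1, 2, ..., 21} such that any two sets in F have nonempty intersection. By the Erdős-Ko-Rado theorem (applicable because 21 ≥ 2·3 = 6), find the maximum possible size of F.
max |F| = C(20, 2) = 190

Erdős-Ko-Rado (1961): when n ≥ 2k, max |F| = C(n−1, k−1). The bound is attained by the star {A : i ∈ A} for any fixed i ∈ [n]. Here C(21−1, 3−1) = C(20, 2) = 190.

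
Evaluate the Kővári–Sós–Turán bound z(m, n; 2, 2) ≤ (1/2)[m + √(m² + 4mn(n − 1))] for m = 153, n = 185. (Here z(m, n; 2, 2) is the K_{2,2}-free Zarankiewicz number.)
z(153, 185; 2, 2) ≤ (1/2)[153 + √(153² + 4·153·185·184)] = (1/2)[153 + √20855889] = 2359.9124

Kővári–Sós–Turán: let r_1, ..., r_153 be the row sums and z = Σ r_i the total number of 1s. Each pair of columns can share at most one row with both entries 1 (else a 2×2 all-ones block appears), so Σ_i C(r_i, 2) ≤ C(185, 2) = 17020. By convexity Σ_i C(r_i, 2) ≥ 153·C(z/153, 2) = z(z − 153)/(2·153), giving z² − 153z − 153·185·184 ≤ 0 and hence z ≤ (1/2)[153 + √(23409 + 4·5208120)] = (1/2)[153 + √20855889] ≈ (1/2)(153 + 4566.8248) = 2359.9124.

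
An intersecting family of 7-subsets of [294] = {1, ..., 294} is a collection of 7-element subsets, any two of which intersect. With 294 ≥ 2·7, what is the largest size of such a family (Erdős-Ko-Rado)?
max |F| = C(293, 6) = 834640189104

The Erdős-Ko-Rado theorem states: for n ≥ 2k, an intersecting family of k-subsets of an n-element set has size at most C(n − 1, k − 1), with equality for 'star' families {A ⊆ [n] : |A| = k, i ∈ A} (fix an element i). For n = 294, k = 7: C(293, 6) = 834640189104.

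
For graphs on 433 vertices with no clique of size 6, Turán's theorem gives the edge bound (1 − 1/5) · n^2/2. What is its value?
Turán density bound = (4/5) · 433^2/2 = 374978/5 ≈ 74995.6

Turán's theorem: ex(n, K_{r+1}) is achieved by the complete r-partite Turán graph T(n, r) with parts as balanced as possible, and is at most (1 − 1/r) · n^2/2. For r = 5, n = 433: the density bound is (4/5) · 187489/2 = 374978/5 ≈ 74995.6. The integer-valued extremum is e(T(433, 5)) = 74995, which is strictly less than the density bound 374978/5 since 5 ∤ 433 (the parts of T(433, 5) cannot all be equal).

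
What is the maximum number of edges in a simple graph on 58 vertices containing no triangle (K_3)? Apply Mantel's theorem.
ex(58, K_3) = ⌊58^2/4⌋ = 841

Mantel (1907): a triangle-free graph on n vertices has at most ⌊n^2/4⌋ edges, with equality for the complete bipartite graph K_{⌊n/2⌋, ⌈n/2⌉}. For n = 58: ⌊58^2/4⌋ = ⌊3364/4⌋ = 841. The extremal graph is K_{29, 29}, which has 29·29 = 841 edges.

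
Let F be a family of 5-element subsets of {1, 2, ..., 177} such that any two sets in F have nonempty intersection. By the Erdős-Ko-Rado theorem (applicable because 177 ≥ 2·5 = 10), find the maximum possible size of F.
max |F| = C(176, 4) = 38630900

The Erdős-Ko-Rado theorem states: for n ≥ 2k, an intersecting family of k-subsets of an n-element set has size at most C(n − 1, k − 1), with equality for 'star' families {A ⊆ [n] : |A| = k, i ∈ A} (fix an element i). For n = 177, k = 5: C(176, 4) = 38630900.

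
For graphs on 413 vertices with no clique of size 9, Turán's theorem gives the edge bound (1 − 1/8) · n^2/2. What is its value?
Turán density bound = (7/8) · 413^2/2 = 1193983/16 ≈ 74623.9375

Turán's theorem: ex(n, K_{r+1}) is achieved by the complete r-partite Turán graph T(n, r) with parts as balanced as possible, and is at most (1 − 1/r) · n^2/2. For r = 8, n = 413: the density bound is (7/8) · 170569/2 = 1193983/16 ≈ 74623.9375. The integer-valued extremum is e(T(413, 8)) = 74623, which is strictly less than the density bound 1193983/16 since 8 ∤ 413 (the parts of T(413, 8) cannot all be equal).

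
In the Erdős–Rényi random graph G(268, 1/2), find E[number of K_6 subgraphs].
E[# K_6] = C(268, 6) · (1/2)^C(6, 2) = 486408039964 / 2^15 = 121602009991/8192 ≈ 14843995.360229

For each 6-subset S of vertices (there are C(268, 6) = 486408039964 such S), let X_S = 1 if S induces a K_6 (all C(6, 2) = 15 edges present). Then P(X_S = 1) = (1/2)^15 = 1/32768. By linearity of expectation, E[# K_6] = C(268, 6) · (1/2)^15 = 486408039964 / 32768 = 121602009991/8192 ≈ 14843995.360229.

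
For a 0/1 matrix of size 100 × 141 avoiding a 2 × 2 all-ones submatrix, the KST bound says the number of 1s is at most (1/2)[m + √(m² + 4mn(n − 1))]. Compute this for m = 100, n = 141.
z(100, 141; 2, 2) ≤ (1/2)[100 + √(100² + 4·100·141·140)] = (1/2)[100 + √7906000] = 1455.8805

Kővári–Sós–Turán: let r_1, ..., r_100 be the row sums and z = Σ r_i the total number of 1s. Each pair of columns can share at most one row with both entries 1 (else a 2×2 all-ones block appears), so Σ_i C(r_i, 2) ≤ C(141, 2) = 9870. By convexity Σ_i C(r_i, 2) ≥ 100·C(z/100, 2) = z(z − 100)/(2·100), giving z² − 100z − 100·141·140 ≤ 0 and hence z ≤ (1/2)[100 + √(10000 + 4·1974000)] = (1/2)[100 + √7906000] ≈ (1/2)(100 + 2811.761) = 1455.8805.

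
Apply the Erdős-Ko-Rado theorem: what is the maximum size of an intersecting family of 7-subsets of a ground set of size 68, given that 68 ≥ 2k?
max |F| = C(67, 6) = 99795696

The Erdős-Ko-Rado theorem states: for n ≥ 2k, an intersecting family of k-subsets of an n-element set has size at most C(n − 1, k − 1), with equality for 'star' families {A ⊆ [n] : |A| = k, i ∈ A} (fix an element i). For n = 68, k = 7: C(67, 6) = 99795696.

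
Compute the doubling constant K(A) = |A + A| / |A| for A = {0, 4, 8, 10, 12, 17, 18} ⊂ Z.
K = |A + A| / |A| = 22/7

Enumerate A + A = {a + b : a, b ∈ A}. With |A| = 7, there are |A|^2 = 49 ordered sum pairs; collecting distinct values, A + A = {0, 4, 8, 10, 12, 14, 16, 17, 18, 20, 21, 22, 24, 25, 26, 27, 28, 29, 30, 34, 35, 36}, so |A + A| = 22. Thus K = 22/7. For comparison, the minimum possible |A + A| over all 7-element sets is 2·7 − 1 = 13 (so min K = 13/7), attained only by arithmetic progressions.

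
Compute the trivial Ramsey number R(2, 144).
R(2, 144) = 144

R(2, k) = k for all k ≥ 2: in a 2-colouring of K_k, either some edge is red (a red K_2) or all edges are blue (a blue K_k). And K_{143} coloured all-blue has no blue K_144, so R(2, 144) > 143. Hence R(2, 144) = 144.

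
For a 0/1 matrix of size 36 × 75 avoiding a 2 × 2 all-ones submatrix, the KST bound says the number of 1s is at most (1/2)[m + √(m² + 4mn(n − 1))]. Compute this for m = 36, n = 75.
z(36, 75; 2, 2) ≤ (1/2)[36 + √(36² + 4·36·75·74)] = (1/2)[36 + √800496] = 465.3522

Kővári–Sós–Turán: let r_1, ..., r_36 be the row sums and z = Σ r_i the total number of 1s. Each pair of columns can share at most one row with both entries 1 (else a 2×2 all-ones block appears), so Σ_i C(r_i, 2) ≤ C(75, 2) = 2775. By convexity Σ_i C(r_i, 2) ≥ 36·C(z/36, 2) = z(z − 36)/(2·36), giving z² − 36z − 36·75·74 ≤ 0 and hence z ≤ (1/2)[36 + √(1296 + 4·199800)] = (1/2)[36 + √800496] ≈ (1/2)(36 + 894.7044) = 465.3522.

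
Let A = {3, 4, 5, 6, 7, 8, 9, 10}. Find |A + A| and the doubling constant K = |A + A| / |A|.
K = |A + A| / |A| = 15/8

Enumerate A + A = {a + b : a, b ∈ A}. With |A| = 8, there are |A|^2 = 64 ordered sum pairs; collecting distinct values, A + A = {6, 7, 8, 9, 10, 11, 12, 13, 14, 15, 16, 17, 18, 19, 20}, so |A + A| = 15. Thus K = 15/8. Here |A + A| = 2|A| − 1 = 15, the minimum possible — so K = 15/8 is minimal, which holds iff A is an arithmetic progression.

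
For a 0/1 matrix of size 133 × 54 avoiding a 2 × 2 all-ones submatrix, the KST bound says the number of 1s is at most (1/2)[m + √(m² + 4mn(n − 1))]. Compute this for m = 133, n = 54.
z(133, 54; 2, 2) ≤ (1/2)[133 + √(133² + 4·133·54·53)] = (1/2)[133 + √1540273] = 687.0387

Kővári–Sós–Turán: let r_1, ..., r_133 be the row sums and z = Σ r_i the total number of 1s. Each pair of columns can share at most one row with both entries 1 (else a 2×2 all-ones block appears), so Σ_i C(r_i, 2) ≤ C(54, 2) = 1431. By convexity Σ_i C(r_i, 2) ≥ 133·C(z/133, 2) = z(z − 133)/(2·133), giving z² − 133z − 133·54·53 ≤ 0 and hence z ≤ (1/2)[133 + √(17689 + 4·380646)] = (1/2)[133 + √1540273] ≈ (1/2)(133 + 1241.0774) = 687.0387.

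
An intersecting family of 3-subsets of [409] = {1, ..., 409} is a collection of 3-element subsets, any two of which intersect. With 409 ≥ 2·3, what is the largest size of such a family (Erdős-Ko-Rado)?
max |F| = C(408, 2) = 83028

Erdős-Ko-Rado (1961): when n ≥ 2k, max |F| = C(n−1, k−1). The bound is attained by the star {A : i ∈ A} for any fixed i ∈ [n]. Here C(409−1, 3−1) = C(408, 2) = 83028.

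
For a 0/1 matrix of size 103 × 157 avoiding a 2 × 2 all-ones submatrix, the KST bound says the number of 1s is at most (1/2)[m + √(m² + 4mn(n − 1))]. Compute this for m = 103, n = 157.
z(103, 157; 2, 2) ≤ (1/2)[103 + √(103² + 4·103·157·156)] = (1/2)[103 + √10101313] = 1640.6281

Kővári–Sós–Turán: let r_1, ..., r_103 be the row sums and z = Σ r_i the total number of 1s. Each pair of columns can share at most one row with both entries 1 (else a 2×2 all-ones block appears), so Σ_i C(r_i, 2) ≤ C(157, 2) = 12246. By convexity Σ_i C(r_i, 2) ≥ 103·C(z/103, 2) = z(z − 103)/(2·103), giving z² − 103z − 103·157·156 ≤ 0 and hence z ≤ (1/2)[103 + √(10609 + 4·2522676)] = (1/2)[103 + √10101313] ≈ (1/2)(103 + 3178.2563) = 1640.6281.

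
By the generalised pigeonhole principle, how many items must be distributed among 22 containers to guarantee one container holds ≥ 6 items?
n = (6 − 1)·22 + 1 = 111

By the generalised pigeonhole principle, to guarantee some box contains ≥ r objects we need more than (r − 1) · k objects total. Threshold: n = (r − 1) · k + 1. With r = 6 and k = 22: n = 5 · 22 + 1 = 110 + 1 = 111. For n = 110 = 5 · 22, we can put exactly 5 objects in every box, avoiding 6 in any single one — so 111 is tight.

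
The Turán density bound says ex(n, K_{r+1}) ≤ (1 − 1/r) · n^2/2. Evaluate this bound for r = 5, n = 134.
Turán density bound = (4/5) · 134^2/2 = 35912/5 ≈ 7182.4

Turán's theorem: ex(n, K_{r+1}) is achieved by the complete r-partite Turán graph T(n, r) with parts as balanced as possible, and is at most (1 − 1/r) · n^2/2. For r = 5, n = 134: the density bound is (4/5) · 17956/2 = 35912/5 ≈ 7182.4. The integer-valued extremum is e(T(134, 5)) = 7182, which is strictly less than the density bound 35912/5 since 5 ∤ 134 (the parts of T(134, 5) cannot all be equal).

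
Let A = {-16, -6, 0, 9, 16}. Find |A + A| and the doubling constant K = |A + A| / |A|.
K = |A + A| / |A| = 14/5

Enumerate A + A = {a + b : a, b ∈ A}. With |A| = 5, there are |A|^2 = 25 ordered sum pairs; collecting distinct values, A + A = {-32, -22, -16, -12, -7, -6, 0, 3, 9, 10, 16, 18, 25, 32}, so |A + A| = 14. Thus K = 14/5. For comparison, the minimum possible |A + A| over all 5-element sets is 2·5 − 1 = 9 (so min K = 9/5), attained only by arithmetic progressions.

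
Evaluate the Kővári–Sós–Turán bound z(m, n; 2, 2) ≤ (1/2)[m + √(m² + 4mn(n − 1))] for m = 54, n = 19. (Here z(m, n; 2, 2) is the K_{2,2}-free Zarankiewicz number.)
z(54, 19; 2, 2) ≤ (1/2)[54 + √(54² + 4·54·19·18)] = (1/2)[54 + √76788] = 165.5532

Kővári–Sós–Turán: let r_1, ..., r_54 be the row sums and z = Σ r_i the total number of 1s. Each pair of columns can share at most one row with both entries 1 (else a 2×2 all-ones block appears), so Σ_i C(r_i, 2) ≤ C(19, 2) = 171. By convexity Σ_i C(r_i, 2) ≥ 54·C(z/54, 2) = z(z − 54)/(2·54), giving z² − 54z − 54·19·18 ≤ 0 and hence z ≤ (1/2)[54 + √(2916 + 4·18468)] = (1/2)[54 + √76788] ≈ (1/2)(54 + 277.1065) = 165.5532.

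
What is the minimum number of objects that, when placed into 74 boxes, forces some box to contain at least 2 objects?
n = (2 − 1)·74 + 1 = 75

By the generalised pigeonhole principle, to guarantee some box contains ≥ r objects we need more than (r − 1) · k objects total. Threshold: n = (r − 1) · k + 1. With r = 2 and k = 74: n = 1 · 74 + 1 = 74 + 1 = 75. For n = 74 = 1 · 74, we can put exactly 1 objects in every box, avoiding 2 in any single one — so 75 is tight.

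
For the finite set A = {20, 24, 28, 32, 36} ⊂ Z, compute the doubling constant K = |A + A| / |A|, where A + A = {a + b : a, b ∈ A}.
K = |A + A| / |A| = 9/5

Enumerate A + A = {a + b : a, b ∈ A}. With |A| = 5, there are |A|^2 = 25 ordered sum pairs; collecting distinct values, A + A = {40, 44, 48, 52, 56, 60, 64, 68, 72}, so |A + A| = 9. Thus K = 9/5. Here |A + A| = 2|A| − 1 = 9, the minimum possible — so K = 9/5 is minimal, which holds iff A is an arithmetic progression.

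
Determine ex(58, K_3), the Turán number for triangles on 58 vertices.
ex(58, K_3) = ⌊58^2/4⌋ = 841

Mantel (1907): a triangle-free graph on n vertices has at most ⌊n^2/4⌋ edges, with equality for the complete bipartite graph K_{⌊n/2⌋, ⌈n/2⌉}. For n = 58: ⌊58^2/4⌋ = ⌊3364/4⌋ = 841. The extremal graph is K_{29, 29}, which has 29·29 = 841 edges.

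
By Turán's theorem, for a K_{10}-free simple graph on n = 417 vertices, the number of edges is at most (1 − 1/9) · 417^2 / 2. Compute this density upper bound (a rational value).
Turán density bound = (8/9) · 417^2/2 = 77284

Turán's theorem: ex(n, K_{r+1}) is achieved by the complete r-partite Turán graph T(n, r) with parts as balanced as possible, and is at most (1 − 1/r) · n^2/2. For r = 9, n = 417: the density bound is (8/9) · 173889/2 = 77284. The integer-valued extremum is e(T(417, 9)) = 77283, which is strictly less than the density bound 77284 since 9 ∤ 417 (the parts of T(417, 9) cannot all be equal).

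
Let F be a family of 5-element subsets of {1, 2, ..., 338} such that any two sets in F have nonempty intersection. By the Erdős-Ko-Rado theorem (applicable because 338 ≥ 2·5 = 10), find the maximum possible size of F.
max |F| = C(337, 4) = 527897020

Erdős-Ko-Rado (1961): when n ≥ 2k, max |F| = C(n−1, k−1). The bound is attained by the star {A : i ∈ A} for any fixed i ∈ [n]. Here C(338−1, 5−1) = C(337, 4) = 527897020.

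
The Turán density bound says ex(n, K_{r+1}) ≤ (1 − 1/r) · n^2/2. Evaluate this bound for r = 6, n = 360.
Turán density bound = (5/6) · 360^2/2 = 54000

Turán's theorem: ex(n, K_{r+1}) is achieved by the complete r-partite Turán graph T(n, r) with parts as balanced as possible, and is at most (1 − 1/r) · n^2/2. For r = 6, n = 360: the density bound is (5/6) · 129600/2 = 54000. Since 6 ∣ 360, the Turán graph T(360, 6) has parts of equal size 60, and its edge count e(T(360, 6)) = 54000 attains the density bound exactly.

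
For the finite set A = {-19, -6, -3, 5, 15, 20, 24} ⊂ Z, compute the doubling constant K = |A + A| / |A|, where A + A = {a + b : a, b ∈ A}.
K = |A + A| / |A| = 28/7 = 4

Enumerate A + A = {a + b : a, b ∈ A}. With |A| = 7, there are |A|^2 = 49 ordered sum pairs; collecting distinct values, A + A = {-38, -25, -22, -14, -12, -9, -6, -4, -1, 1, 2, 5, 9, 10, 12, 14, 17, 18, 20, 21, 25, 29, 30, 35, 39, 40, 44, 48}, so |A + A| = 28. Thus K = 28/7 = 4. For comparison, the minimum possible |A + A| over all 7-element sets is 2·7 − 1 = 13 (so min K = 13/7), attained only by arithmetic progressions.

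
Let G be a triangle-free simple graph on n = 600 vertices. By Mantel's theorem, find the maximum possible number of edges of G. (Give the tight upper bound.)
ex(600, K_3) = ⌊600^2/4⌋ = 90000

Mantel (1907): a triangle-free graph on n vertices has at most ⌊n^2/4⌋ edges, with equality for the complete bipartite graph K_{⌊n/2⌋, ⌈n/2⌉}. For n = 600: ⌊600^2/4⌋ = ⌊360000/4⌋ = 90000. The extremal graph is K_{300, 300}, which has 300·300 = 90000 edges.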